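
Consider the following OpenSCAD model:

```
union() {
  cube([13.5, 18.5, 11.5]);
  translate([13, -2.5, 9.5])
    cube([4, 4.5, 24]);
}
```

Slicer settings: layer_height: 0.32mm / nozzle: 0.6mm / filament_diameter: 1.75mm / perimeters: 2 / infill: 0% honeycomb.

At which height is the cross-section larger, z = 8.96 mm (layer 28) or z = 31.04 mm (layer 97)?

Layer 28 (z = 8.96): the cube (footprint 13.5×18.5) is included at this height (area 249.75 mm²); the cube at (13, -2.5) does not reach this height (z outside [9.5, 33.5]); Merging all regions: only the 13.5×18.5 cube is present, so the union is just that shape — area = 249.75 mm². So its area = 249.75 mm². Layer 97 (z = 31.04): the cube is not intersected at this z (z outside [0, 11.5]); the cube at (13, -2.5) (footprint 4×4.5) is included at this height (area 18.00 mm²); Combining (union): only the 4×4.5 cube at (13, -2.5) is present, so the union is just that shape — area = 18.00 mm². So its area = 18.00 mm². Layer 28 is larger (249.75 vs 18.00 mm²).

layer 28 (z = 8.96 mm)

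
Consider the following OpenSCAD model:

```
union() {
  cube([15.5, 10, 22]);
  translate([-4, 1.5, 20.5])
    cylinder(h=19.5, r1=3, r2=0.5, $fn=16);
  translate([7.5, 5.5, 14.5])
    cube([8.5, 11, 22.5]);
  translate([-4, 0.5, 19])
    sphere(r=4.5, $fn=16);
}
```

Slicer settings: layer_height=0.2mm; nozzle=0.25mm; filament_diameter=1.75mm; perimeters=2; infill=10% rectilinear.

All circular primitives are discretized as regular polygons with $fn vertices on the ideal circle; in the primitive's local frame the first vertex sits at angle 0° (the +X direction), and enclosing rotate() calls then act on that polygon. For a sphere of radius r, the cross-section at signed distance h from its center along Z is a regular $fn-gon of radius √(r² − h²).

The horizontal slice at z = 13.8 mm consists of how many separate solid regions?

At z = 13.8 mm: the cube is present — its section is the full 15.5×10 rectangle; the cone at (-4, 1.5) is not intersected at this z (z outside [20.5, 40]); the cube at (7.5, 5.5) does not reach this height (z outside [14.5, 37]); the sphere at (-4, 0.5) is not intersected at this z (|z−center|=5.200 > r=4.5); Merging all regions: only the 15.5×10 cube is present, so the union is just that shape — 1 connected region. The result has 1 disconnected region.

1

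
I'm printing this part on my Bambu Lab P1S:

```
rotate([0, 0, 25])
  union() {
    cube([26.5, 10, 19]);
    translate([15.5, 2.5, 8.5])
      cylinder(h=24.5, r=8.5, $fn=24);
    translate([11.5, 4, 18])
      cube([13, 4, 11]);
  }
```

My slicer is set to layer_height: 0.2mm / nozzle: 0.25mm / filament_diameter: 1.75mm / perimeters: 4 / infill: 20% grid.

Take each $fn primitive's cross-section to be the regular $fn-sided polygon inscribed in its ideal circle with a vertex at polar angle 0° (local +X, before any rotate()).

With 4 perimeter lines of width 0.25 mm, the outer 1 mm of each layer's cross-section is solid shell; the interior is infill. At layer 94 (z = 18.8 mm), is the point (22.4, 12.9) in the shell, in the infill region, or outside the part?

At z = 18.8 mm: the 26.5×10 cube contributes its full rectangle; the r=8.5 cylinder at (15.5, 2.5) gives a regular 24-gon of circumradius 8.5 (constant along its height); the cube at (11.5, 4) (footprint 13×4) is included at this height; Merging all regions: the regions partially overlap (shared area 200.87 mm²), so overlapping operands fuse into one piece — 1 connected region; (rotated 25° about Z; rotation is an isometry so areas/perimeters/island counts are preserved). Overall, the cross-section is a single solid region. Undo the 25° rotation: the query point maps to (25.753, 2.225) in the un-rotated model frame. The nearest boundary edge runs (26.50, 10.00)→(26.50, 0.00); distance from the point to it = 0.75 mm. The point is inside the cross-section, 0.75 mm from the nearest boundary — within the 1 mm shell band (4 × 0.25).

shell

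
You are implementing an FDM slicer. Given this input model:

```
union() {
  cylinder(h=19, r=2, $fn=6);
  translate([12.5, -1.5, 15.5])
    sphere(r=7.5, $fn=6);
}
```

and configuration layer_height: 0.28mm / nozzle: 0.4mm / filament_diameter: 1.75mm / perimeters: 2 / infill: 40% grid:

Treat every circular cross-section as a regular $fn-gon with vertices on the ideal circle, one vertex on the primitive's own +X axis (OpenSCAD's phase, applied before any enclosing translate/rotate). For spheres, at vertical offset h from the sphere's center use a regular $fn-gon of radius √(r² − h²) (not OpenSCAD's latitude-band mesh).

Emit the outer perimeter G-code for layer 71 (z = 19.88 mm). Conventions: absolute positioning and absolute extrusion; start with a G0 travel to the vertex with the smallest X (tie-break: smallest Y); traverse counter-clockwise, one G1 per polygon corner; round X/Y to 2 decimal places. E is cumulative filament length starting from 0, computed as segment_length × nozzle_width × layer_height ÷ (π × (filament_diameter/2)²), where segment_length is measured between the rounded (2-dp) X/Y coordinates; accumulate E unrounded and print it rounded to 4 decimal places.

At z = 19.88 mm: the cylinder does not reach this height (z outside [0, 19]); the r=7.5 sphere at (12.5, -1.5) contributes a regular 6-gon of circumradius √(7.5²−4.38²) = 6.088; Merging all regions: only the r=7.5 sphere at (12.5, -1.5) is present, so the union is just that shape — 1 connected region. The outline is a single polygon with 6 vertices. Extrusion per mm of travel: 0.4 × 0.28 / (π × 0.875²) = 0.046564. Accumulating E over each segment gives final E = 1.7003.

G0 X6.41 Y-1.50 Z19.88
G1 X9.46 Y-6.77 E0.2835
G1 X15.54 Y-6.77 E0.5666
G1 X18.59 Y-1.50 E0.8502
G1 X15.54 Y3.77 E1.1337
G1 X9.46 Y3.77 E1.4168
G1 X6.41 Y-1.50 E1.7003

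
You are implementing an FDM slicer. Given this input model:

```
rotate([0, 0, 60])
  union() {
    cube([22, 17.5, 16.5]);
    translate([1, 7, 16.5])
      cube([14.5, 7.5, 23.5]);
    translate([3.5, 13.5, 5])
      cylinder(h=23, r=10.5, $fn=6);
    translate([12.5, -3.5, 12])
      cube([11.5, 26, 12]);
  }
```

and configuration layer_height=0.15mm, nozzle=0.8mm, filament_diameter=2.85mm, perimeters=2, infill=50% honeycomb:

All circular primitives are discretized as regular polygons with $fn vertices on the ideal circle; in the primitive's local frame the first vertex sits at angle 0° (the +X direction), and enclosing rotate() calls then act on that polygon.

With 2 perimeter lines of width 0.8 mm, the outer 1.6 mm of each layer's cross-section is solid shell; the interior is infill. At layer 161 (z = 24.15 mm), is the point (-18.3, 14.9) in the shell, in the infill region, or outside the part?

outside

At z = 24.15 mm: the cube is not intersected at this z (z outside [0, 16.5]); the cube at (1, 7) (footprint 14.5×7.5) is included at this height; the r=10.5 cylinder at (3.5, 13.5) contributes a regular 6-gon of circumradius 10.5; the cube at (12.5, -3.5) is absent (z outside [12, 24]); Merging all regions: the regions partially overlap (shared area 85.01 mm²), so overlapping operands fuse into one piece — 1 connected region; (whole slice rotated 60° about Z — lengths, areas and connectivity unchanged). Overall, the cross-section is a single solid region. Undo the 60° rotation: the query point maps to (3.754, 23.298) in the un-rotated model frame. The nearest boundary edge runs (-1.75, 22.59)→(8.75, 22.59); distance from the point to it = 0.70 mm. The point is not inside any of the regions above, so it lies outside the cross-section (0.70 mm from the nearest boundary).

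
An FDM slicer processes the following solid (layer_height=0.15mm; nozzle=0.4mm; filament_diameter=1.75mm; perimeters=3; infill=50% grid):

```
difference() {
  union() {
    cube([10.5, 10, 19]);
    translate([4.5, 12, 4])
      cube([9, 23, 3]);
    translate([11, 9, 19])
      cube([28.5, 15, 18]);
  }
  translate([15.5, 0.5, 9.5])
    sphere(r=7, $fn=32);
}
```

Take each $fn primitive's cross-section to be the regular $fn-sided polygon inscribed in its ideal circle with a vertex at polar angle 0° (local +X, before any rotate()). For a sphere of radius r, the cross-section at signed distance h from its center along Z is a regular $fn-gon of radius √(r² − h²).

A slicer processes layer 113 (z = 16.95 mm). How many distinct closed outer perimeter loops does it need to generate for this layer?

1

At z = 16.95 mm: the cube (footprint 10.5×10) is included at this height; the cube at (4.5, 12) does not reach this height (z outside [4, 7]); the cube at (11, 9) is absent (z outside [19, 37]); Taking the union: only the 10.5×10 cube is present, so the union is just that shape — 1 connected region; the sphere at (15.5, 0.5) is not intersected at this z (|z−center|=7.450 > r=7); Taking the first minus the rest: none of the subtracted shapes is present at this height, so the result so far is unchanged — 1 connected region. The result has 1 disconnected region.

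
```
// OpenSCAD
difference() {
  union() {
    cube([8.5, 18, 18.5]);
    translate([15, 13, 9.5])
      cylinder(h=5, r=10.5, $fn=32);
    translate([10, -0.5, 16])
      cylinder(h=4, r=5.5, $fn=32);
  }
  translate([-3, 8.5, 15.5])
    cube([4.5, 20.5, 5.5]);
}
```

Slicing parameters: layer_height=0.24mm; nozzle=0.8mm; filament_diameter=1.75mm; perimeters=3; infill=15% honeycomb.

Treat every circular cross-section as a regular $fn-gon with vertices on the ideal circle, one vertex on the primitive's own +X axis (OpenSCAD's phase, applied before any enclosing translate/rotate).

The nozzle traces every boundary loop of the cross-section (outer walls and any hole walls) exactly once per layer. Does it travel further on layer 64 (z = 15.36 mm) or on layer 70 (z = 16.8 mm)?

layer 70 (z = 16.8 mm)

Layer 64 (z = 15.36): the cube is present — its section is the full 8.5×18 rectangle (perimeter 53.00 mm); the cylinder at (15, 13) is not intersected at this z (z outside [9.5, 14.5]); the cylinder at (10, -0.5) is absent (z outside [16, 20]); Taking the union: only the 8.5×18 cube is present, so the union is just that shape — boundary = 53.00 mm; the cube at (-3, 8.5) is absent (z outside [15.5, 21]); Subtracting the remaining from the first: none of the subtracted shapes is present at this height, so that combined region is unchanged — boundary = 53.00 mm. So its perimeter = 53.00 mm. Layer 70 (z = 16.8): the cube is present — its section is the full 8.5×18 rectangle (perimeter 53.00 mm); the cylinder at (15, 13) is absent (z outside [9.5, 14.5]); the r=5.5 cylinder at (10, -0.5) contributes a regular 32-gon of circumradius 5.5 (perimeter = 2·32·5.500·sin(180°/32) = 34.50 mm); Merging all regions: the regions partially overlap (shared area 13.50 mm²), so the edge portions inside another operand are dropped and the merged outline is re-measured after clipping — boundary = 72.19 mm; the cube at (-3, 8.5) is present — its section is the full 4.5×20.5 rectangle (perimeter 50.00 mm); After the difference (first − rest): starting from the result so far, the 4.5×20.5 cube at (-3, 8.5) partially overlaps it — only the 14.25 mm² overlap (of its 92.25 mm²) is removed, clipping the outline — boundary = 72.19 mm. So its perimeter = 72.19 mm. Layer 70 is larger (72.19 vs 53.00 mm).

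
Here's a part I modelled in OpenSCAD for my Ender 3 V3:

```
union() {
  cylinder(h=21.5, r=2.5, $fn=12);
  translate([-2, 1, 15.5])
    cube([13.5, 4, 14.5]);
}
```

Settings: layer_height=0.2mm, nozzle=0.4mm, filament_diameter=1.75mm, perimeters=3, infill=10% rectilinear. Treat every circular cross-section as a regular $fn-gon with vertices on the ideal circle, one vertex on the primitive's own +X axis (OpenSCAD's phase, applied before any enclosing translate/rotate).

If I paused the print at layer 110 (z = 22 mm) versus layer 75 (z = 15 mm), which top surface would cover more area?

layer 110 (z = 22 mm)

Layer 110 (z = 22): the cylinder does not reach this height (z outside [0, 21.5]); the 13.5×4 cube at (-2, 1) contributes its full rectangle (area 54.00 mm²); Combining (union): only the 13.5×4 cube at (-2, 1) is present, so the union is just that shape — area = 54.00 mm². So its area = 54.00 mm². Layer 75 (z = 15): the r=2.5 cylinder gives a regular 12-gon of circumradius 2.5 (constant along its height) (area = (12/2)·2.500²·sin(360°/12) = 18.75 mm²); the cube at (-2, 1) does not reach this height (z outside [15.5, 30]); Taking the union: only the r=2.5 cylinder is present, so the union is just that shape — area = 18.75 mm². So its area = 18.75 mm². Layer 110 is larger (54.00 vs 18.75 mm²).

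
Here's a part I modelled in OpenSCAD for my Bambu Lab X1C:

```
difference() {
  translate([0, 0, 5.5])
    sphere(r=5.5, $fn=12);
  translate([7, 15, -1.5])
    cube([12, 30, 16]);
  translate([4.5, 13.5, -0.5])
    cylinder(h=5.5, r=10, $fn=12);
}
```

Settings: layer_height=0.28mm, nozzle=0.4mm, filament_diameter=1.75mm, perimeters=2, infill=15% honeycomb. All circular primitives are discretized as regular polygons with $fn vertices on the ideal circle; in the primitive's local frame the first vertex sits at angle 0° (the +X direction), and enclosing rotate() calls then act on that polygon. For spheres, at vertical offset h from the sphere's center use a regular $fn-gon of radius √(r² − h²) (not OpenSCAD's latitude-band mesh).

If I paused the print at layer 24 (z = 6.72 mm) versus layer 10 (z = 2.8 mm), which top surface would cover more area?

layer 24 (z = 6.72 mm)

Layer 24 (z = 6.72): the r=5.5 sphere slices to a regular 12-gon of circumradius 5.363 (√(r²−h²) with h=1.22 from center) (area = (12/2)·5.363²·sin(360°/12) = 86.28 mm²); the cube at (7, 15) is present — its section is the full 12×30 rectangle (area 360.00 mm²); the cylinder at (4.5, 13.5) does not reach this height (z outside [-0.5, 5]); Subtracting the remaining from the first: starting from the r=5.5 sphere (86.28 mm²), the 12×30 cube at (7, 15) misses the remaining region (no effect) — area = 86.28 mm². So its area = 86.28 mm². Layer 10 (z = 2.8): the sphere: section is a regular 12-gon, circumradius = √(r²−h²) = √(5.5²−2.7²) = 4.792 (area = (12/2)·4.792²·sin(360°/12) = 68.88 mm²); the 12×30 cube at (7, 15) contributes its full rectangle (area 360.00 mm²); the r=10 cylinder at (4.5, 13.5) contributes a regular 12-gon of circumradius 10 (area = (12/2)·10.000²·sin(360°/12) = 300.00 mm²); Taking the first minus the rest: starting from the r=5.5 sphere (68.88 mm²), the 12×30 cube at (7, 15) misses the remaining region (no effect); the r=10 cylinder at (4.5, 13.5) partially overlaps it — only the 0.22 mm² overlap (of its 300.00 mm²) is removed, clipping the outline — area = 68.66 mm². So its area = 68.66 mm². Layer 24 is larger (86.28 vs 68.66 mm²).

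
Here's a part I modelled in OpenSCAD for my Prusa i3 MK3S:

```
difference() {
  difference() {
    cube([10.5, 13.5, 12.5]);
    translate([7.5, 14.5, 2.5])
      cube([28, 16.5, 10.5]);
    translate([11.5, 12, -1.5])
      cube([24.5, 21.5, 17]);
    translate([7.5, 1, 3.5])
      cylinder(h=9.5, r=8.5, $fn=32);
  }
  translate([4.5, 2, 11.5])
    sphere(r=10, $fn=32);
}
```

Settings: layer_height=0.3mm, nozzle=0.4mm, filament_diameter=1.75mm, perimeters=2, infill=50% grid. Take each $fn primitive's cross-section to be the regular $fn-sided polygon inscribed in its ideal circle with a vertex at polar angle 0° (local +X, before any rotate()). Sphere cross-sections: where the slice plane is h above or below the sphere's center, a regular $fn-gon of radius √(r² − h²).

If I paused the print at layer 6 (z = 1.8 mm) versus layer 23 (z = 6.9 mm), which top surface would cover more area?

Layer 6 (z = 1.8): the 10.5×13.5 cube contributes its full rectangle (area 141.75 mm²); the cube at (7.5, 14.5) does not reach this height (z outside [2.5, 13]); the cube at (11.5, 12) is present — its section is the full 24.5×21.5 rectangle (area 526.75 mm²); the cylinder at (7.5, 1) is absent (z outside [3.5, 13]); After the difference (first − rest): starting from the 10.5×13.5 cube (141.75 mm²), the 24.5×21.5 cube at (11.5, 12) misses the remaining region (no effect) — area = 141.75 mm²; the r=10 sphere at (4.5, 2) slices to a regular 32-gon of circumradius 2.431 (√(r²−h²) with h=9.7 from center) (area = (32/2)·2.431²·sin(360°/32) = 18.45 mm²); Subtracting the remaining from the first: starting from that combined region (141.75 mm²), the r=10 sphere at (4.5, 2) partially overlaps it — only the 17.66 mm² overlap (of its 18.45 mm²) is removed, clipping the outline — area = 124.09 mm². So its area = 124.09 mm². Layer 23 (z = 6.9): the 10.5×13.5 cube contributes its full rectangle (area 141.75 mm²); the cube at (7.5, 14.5) (footprint 28×16.5) is included at this height (area 462.00 mm²); the cube at (11.5, 12) (footprint 24.5×21.5) is included at this height (area 526.75 mm²); the r=8.5 cylinder at (7.5, 1) gives a regular 32-gon of circumradius 8.5 (constant along its height) (area = (32/2)·8.500²·sin(360°/32) = 225.52 mm²); Taking the first minus the rest: starting from the 10.5×13.5 cube (141.75 mm²), the 28×16.5 cube at (7.5, 14.5) misses the remaining region (no effect); the 24.5×21.5 cube at (11.5, 12) misses the remaining region (no effect); the r=8.5 cylinder at (7.5, 1) partially overlaps it — only the 89.17 mm² overlap (of its 225.52 mm²) is removed, clipping the outline — area = 52.58 mm²; the r=10 sphere at (4.5, 2) contributes a regular 32-gon of circumradius √(10²−4.6²) = 8.879 (area = (32/2)·8.879²·sin(360°/32) = 246.09 mm²); Subtracting the remaining from the first: starting from the result so far (52.58 mm²), the r=10 sphere at (4.5, 2) partially overlaps it — only the 18.73 mm² overlap (of its 246.09 mm²) is removed, clipping the outline — area = 33.85 mm². So its area = 33.85 mm². Layer 6 is larger (124.09 vs 33.85 mm²).

layer 6 (z = 1.8 mm)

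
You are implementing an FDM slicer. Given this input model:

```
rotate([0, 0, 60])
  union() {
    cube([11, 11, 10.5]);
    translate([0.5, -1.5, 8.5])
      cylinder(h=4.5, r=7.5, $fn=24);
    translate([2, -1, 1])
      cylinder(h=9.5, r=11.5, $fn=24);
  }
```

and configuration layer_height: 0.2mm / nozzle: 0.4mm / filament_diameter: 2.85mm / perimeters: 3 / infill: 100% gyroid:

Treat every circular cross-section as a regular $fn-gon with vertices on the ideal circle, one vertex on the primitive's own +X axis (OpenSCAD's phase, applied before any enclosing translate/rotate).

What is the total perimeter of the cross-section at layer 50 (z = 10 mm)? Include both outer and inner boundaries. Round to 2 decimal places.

76.36 mm

At z = 10 mm: the cube is present — its section is the full 11×11 rectangle (perimeter 44.00 mm); the cylinder at (0.5, -1.5): section is a regular 24-gon, circumradius r=7.5 (perimeter = 2·24·7.500·sin(180°/24) = 46.99 mm); the r=11.5 cylinder at (2, -1) gives a regular 24-gon of circumradius 11.5 (constant along its height) (perimeter = 2·24·11.500·sin(180°/24) = 72.05 mm); Combining (union): the regions partially overlap (shared area 277.41 mm²), so the edge portions inside another operand are dropped and the merged outline is re-measured after clipping — boundary = 76.36 mm; (rotated 60° about Z; rotation is an isometry so areas/perimeters/island counts are preserved). Overall, the cross-section is a single solid region. Total boundary length (outer) = 76.36 mm.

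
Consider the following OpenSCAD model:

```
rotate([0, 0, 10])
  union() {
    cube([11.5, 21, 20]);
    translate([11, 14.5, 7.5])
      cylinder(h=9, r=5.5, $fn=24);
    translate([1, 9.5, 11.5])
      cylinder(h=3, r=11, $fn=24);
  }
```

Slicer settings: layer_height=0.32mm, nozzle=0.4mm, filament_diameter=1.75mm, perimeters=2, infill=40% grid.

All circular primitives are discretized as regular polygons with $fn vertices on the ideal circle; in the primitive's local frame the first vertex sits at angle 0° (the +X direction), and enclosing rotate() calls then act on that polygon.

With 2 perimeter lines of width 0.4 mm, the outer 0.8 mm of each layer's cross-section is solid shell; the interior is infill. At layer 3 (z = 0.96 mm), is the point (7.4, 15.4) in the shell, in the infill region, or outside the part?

At z = 0.96 mm: the cube (footprint 11.5×21) is included at this height; the cylinder at (11, 14.5) does not reach this height (z outside [7.5, 16.5]); the cylinder at (1, 9.5) does not reach this height (z outside [11.5, 14.5]); Taking the union: only the 11.5×21 cube is present, so the union is just that shape — 1 connected region; (rotated 10° about Z; rotation is an isometry so areas/perimeters/island counts are preserved). Overall, the cross-section is a single solid region. Undo the 10° rotation: the query point maps to (9.962, 13.881) in the un-rotated model frame. The nearest boundary edge runs (11.50, 0.00)→(11.50, 21.00); distance from the point to it = 1.54 mm. The point is inside the cross-section and 1.54 mm from the nearest boundary — more than the 0.8 mm shell width (2 × 0.4), so it's in the infill interior.

infill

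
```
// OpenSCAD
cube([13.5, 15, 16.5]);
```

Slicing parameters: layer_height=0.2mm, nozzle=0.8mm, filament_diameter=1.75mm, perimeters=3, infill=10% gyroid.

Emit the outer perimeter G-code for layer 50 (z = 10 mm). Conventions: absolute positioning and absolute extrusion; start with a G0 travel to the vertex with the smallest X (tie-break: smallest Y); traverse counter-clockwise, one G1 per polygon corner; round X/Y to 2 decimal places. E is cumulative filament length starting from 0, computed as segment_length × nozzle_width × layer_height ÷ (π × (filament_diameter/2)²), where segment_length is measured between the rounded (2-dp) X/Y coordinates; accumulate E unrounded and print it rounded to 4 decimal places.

G0 X0.00 Y0.00 Z10.00
G1 X13.50 Y0.00 E0.8980
G1 X13.50 Y15.00 E1.8958
G1 X0.00 Y15.00 E2.7939
G1 X0.00 Y0.00 E3.7917

At z = 10 mm: the 13.5×15 cube contributes its full rectangle. The outline is a single polygon with 4 vertices. Extrusion per mm of travel: 0.8 × 0.2 / (π × 0.875²) = 0.066520. Accumulating E over each segment gives final E = 3.7917.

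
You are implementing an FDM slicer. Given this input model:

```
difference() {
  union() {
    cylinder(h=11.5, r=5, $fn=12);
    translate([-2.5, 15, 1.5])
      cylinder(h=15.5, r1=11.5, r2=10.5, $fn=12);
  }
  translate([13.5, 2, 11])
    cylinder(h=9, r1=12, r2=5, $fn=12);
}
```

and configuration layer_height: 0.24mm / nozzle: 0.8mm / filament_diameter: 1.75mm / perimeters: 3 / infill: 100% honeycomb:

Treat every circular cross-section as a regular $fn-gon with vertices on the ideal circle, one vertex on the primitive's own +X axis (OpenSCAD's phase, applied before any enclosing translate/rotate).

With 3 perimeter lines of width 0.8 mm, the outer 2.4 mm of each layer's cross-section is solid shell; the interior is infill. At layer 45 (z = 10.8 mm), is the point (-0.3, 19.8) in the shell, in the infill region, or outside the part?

At z = 10.8 mm: the cylinder: section is a regular 12-gon, circumradius r=5; the cone at (-2.5, 15): at t=0.600 of its height the radius interpolates to r₁+(r₂−r₁)t = 10.900, giving a regular 12-gon of that circumradius; Taking the union: the regions partially overlap (shared area 0.65 mm²), so overlapping operands fuse into one piece — 1 connected region; the cone at (13.5, 2) is not intersected at this z (z outside [11, 20]); Taking the first minus the rest: none of the subtracted shapes is present at this height, so the result so far is unchanged — 1 connected region. Overall, the cross-section is a single solid region. The nearest boundary edge runs (-2.50, 25.90)→(2.95, 24.44); distance from the point to it = 5.32 mm. The point is inside the cross-section and 5.32 mm from the nearest boundary — more than the 2.4 mm shell width (3 × 0.8), so it's in the infill interior.

infill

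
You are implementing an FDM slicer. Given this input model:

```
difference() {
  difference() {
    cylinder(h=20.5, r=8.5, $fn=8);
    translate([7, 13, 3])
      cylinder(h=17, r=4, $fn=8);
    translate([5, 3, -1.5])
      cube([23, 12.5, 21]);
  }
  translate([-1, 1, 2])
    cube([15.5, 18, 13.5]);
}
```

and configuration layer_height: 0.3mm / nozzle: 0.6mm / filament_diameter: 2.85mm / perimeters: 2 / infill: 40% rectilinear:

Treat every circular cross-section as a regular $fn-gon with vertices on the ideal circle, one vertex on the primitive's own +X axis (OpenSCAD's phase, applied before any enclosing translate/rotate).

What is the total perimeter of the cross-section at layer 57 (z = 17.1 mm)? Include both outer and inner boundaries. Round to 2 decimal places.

At z = 17.1 mm: the r=8.5 cylinder gives a regular 8-gon of circumradius 8.5 (constant along its height) (perimeter = 2·8·8.500·sin(180°/8) = 52.04 mm); the cylinder at (7, 13): section is a regular 8-gon, circumradius r=4 (perimeter = 2·8·4.000·sin(180°/8) = 24.49 mm); the 23×12.5 cube at (5, 3) contributes its full rectangle (perimeter 71.00 mm); Taking the first minus the rest: starting from the r=8.5 cylinder, the r=4 cylinder at (7, 13) misses the remaining region (no effect); the 23×12.5 cube at (5, 3) partially overlaps it — only the 5.13 mm² overlap (of its 287.50 mm²) is removed, clipping the outline — boundary = 53.38 mm; the cube at (-1, 1) does not reach this height (z outside [2, 15.5]); Subtracting the remaining from the first: none of the subtracted shapes is present at this height, so that combined region is unchanged — boundary = 53.38 mm. Overall, the cross-section is a single solid region. Total boundary length (outer) = 53.38 mm.

53.38 mm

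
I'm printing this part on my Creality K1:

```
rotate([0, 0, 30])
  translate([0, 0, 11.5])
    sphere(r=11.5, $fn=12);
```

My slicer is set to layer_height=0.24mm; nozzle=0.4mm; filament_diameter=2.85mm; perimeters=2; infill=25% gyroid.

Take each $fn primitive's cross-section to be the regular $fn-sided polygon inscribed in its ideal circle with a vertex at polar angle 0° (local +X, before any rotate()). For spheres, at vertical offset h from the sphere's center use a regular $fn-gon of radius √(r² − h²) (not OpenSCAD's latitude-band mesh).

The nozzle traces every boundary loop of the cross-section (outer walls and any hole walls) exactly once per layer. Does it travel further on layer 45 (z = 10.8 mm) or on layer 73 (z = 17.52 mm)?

layer 45 (z = 10.8 mm)

Layer 45 (z = 10.8): the r=11.5 sphere slices to a regular 12-gon of circumradius 11.479 (√(r²−h²) with h=0.7 from center) (perimeter = 2·12·11.479·sin(180°/12) = 71.30 mm); (rotated 30° about Z; rotation is an isometry so areas/perimeters/island counts are preserved). So its perimeter = 71.30 mm. Layer 73 (z = 17.52): the sphere: section is a regular 12-gon, circumradius = √(r²−h²) = √(11.5²−6.02²) = 9.798 (perimeter = 2·12·9.798·sin(180°/12) = 60.86 mm); (whole slice rotated 30° about Z — lengths, areas and connectivity unchanged). So its perimeter = 60.86 mm. Layer 45 is larger (71.30 vs 60.86 mm).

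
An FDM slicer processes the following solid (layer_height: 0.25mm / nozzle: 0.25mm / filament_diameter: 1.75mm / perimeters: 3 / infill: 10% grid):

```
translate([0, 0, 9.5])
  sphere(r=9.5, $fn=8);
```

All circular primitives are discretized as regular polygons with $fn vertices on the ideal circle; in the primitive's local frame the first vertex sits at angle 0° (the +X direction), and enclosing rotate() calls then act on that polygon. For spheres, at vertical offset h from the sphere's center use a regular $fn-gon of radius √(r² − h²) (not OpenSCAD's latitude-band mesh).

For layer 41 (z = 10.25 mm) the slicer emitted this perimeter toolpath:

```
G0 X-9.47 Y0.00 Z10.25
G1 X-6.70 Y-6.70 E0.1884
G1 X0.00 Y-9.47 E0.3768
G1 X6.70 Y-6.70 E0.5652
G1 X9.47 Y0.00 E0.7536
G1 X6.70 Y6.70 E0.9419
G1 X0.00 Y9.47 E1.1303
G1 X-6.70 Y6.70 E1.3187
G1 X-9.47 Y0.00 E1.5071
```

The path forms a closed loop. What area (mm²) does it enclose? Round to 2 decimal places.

253.80 mm²

Apply the shoelace formula to the sequence of (X, Y) vertices; enclosed area = 253.80 mm².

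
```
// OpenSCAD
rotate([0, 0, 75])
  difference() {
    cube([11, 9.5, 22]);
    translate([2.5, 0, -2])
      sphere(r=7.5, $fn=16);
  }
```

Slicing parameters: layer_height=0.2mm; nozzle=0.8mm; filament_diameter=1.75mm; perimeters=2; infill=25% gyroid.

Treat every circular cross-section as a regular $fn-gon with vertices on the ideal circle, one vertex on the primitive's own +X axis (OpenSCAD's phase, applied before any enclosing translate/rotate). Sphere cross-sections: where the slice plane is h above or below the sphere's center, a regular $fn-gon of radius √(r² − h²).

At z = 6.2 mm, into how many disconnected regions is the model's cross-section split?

At z = 6.2 mm: the cube is present — its section is the full 11×9.5 rectangle; the sphere at (2.5, 0) is not intersected at this z (|z−center|=8.200 > r=7.5); Subtracting the remaining from the first: none of the subtracted shapes is present at this height, so the 11×9.5 cube is unchanged — 1 connected region; (rotated 75° about Z; rotation is an isometry so areas/perimeters/island counts are preserved). The result has 1 disconnected region.

1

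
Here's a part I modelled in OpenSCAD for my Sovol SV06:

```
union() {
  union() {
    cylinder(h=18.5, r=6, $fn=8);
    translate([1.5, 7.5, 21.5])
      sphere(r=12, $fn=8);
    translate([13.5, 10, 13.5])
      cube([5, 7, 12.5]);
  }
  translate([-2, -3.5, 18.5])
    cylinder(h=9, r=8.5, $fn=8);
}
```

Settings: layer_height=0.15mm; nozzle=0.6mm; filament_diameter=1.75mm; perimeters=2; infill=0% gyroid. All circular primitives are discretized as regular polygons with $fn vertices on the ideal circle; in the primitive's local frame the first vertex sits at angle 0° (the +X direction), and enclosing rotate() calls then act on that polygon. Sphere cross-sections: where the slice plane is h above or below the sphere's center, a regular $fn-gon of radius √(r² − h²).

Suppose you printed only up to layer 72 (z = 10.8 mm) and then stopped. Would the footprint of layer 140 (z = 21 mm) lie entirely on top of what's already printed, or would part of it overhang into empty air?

Compare the two slices. At z = 10.8: the r=6 cylinder gives a regular 8-gon of circumradius 6 (constant along its height) (area = (8/2)·6.000²·sin(360°/8) = 101.82 mm²); the sphere at (1.5, 7.5): section is a regular 8-gon, circumradius = √(r²−h²) = √(12²−10.7²) = 5.432 (area = (8/2)·5.432²·sin(360°/8) = 83.47 mm²); the cube at (13.5, 10) is absent (z outside [13.5, 26]); Taking the union: the regions partially overlap — summed areas 185.29 mm² minus the doubly-counted overlap 16.94 mm² gives 168.35 mm² — area = 168.35 mm²; the cylinder at (-2, -3.5) is absent (z outside [18.5, 27.5]); Combining (union): only the result so far is present, so the union is just that shape — area = 168.35 mm². At z = 21: the cylinder is not intersected at this z (z outside [0, 18.5]); the sphere at (1.5, 7.5): section is a regular 8-gon, circumradius = √(r²−h²) = √(12²−0.5²) = 11.990 (area = (8/2)·11.990²·sin(360°/8) = 406.59 mm²); the cube at (13.5, 10) (footprint 5×7) is included at this height (area 35.00 mm²); Merging all regions: the 2 present regions are separate (no shared area or edge), so areas and boundary lengths simply add and each stays a separate island — area = 441.59 mm²; the r=8.5 cylinder at (-2, -3.5) contributes a regular 8-gon of circumradius 8.5 (area = (8/2)·8.500²·sin(360°/8) = 204.35 mm²); Combining (union): the regions partially overlap — summed areas 645.94 mm² minus the doubly-counted overlap 84.39 mm² gives 561.55 mm² — area = 561.55 mm². Checking containment: at z = 21 the cross-section extends beyond the z = 10.8 cross-section by about 393.20 mm².

part overhangs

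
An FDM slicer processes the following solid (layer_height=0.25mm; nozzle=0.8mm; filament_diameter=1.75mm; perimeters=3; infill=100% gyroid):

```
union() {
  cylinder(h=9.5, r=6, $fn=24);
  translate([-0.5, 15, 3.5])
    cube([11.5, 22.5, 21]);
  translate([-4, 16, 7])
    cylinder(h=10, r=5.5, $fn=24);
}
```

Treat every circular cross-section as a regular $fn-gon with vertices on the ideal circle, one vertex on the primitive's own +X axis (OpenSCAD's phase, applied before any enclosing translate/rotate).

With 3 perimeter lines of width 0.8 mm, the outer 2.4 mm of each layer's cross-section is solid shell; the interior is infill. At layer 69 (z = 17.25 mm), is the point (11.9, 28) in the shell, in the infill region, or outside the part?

At z = 17.25 mm: the cylinder is not intersected at this z (z outside [0, 9.5]); the cube at (-0.5, 15) (footprint 11.5×22.5) is included at this height; the cylinder at (-4, 16) is absent (z outside [7, 17]); Taking the union: only the 11.5×22.5 cube at (-0.5, 15) is present, so the union is just that shape — 1 connected region. Overall, the cross-section is a single solid region. The nearest boundary edge runs (11.00, 15.00)→(11.00, 37.50); distance from the point to it = 0.90 mm. The point is not inside any of the regions above, so it lies outside the cross-section (0.90 mm from the nearest boundary).

outside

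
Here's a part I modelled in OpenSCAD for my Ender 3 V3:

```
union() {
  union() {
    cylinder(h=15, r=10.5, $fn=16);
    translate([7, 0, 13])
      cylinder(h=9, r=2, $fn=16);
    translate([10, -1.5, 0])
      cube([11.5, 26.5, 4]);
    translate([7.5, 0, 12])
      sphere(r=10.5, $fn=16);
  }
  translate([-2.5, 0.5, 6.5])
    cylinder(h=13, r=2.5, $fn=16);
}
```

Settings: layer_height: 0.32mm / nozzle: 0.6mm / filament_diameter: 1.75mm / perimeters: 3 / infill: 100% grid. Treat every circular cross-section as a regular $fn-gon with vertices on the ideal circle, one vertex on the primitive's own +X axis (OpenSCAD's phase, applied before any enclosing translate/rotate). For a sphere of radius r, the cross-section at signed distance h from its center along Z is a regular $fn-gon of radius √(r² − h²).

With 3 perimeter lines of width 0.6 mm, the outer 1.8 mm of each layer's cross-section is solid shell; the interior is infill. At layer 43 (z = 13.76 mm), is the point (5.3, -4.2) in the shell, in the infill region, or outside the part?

infill

At z = 13.76 mm: the cylinder: section is a regular 16-gon, circumradius r=10.5; the r=2 cylinder at (7, 0) gives a regular 16-gon of circumradius 2 (constant along its height); the cube at (10, -1.5) is not intersected at this z (z outside [0, 4]); the r=10.5 sphere at (7.5, 0) contributes a regular 16-gon of circumradius √(10.5²−1.76²) = 10.351; Taking the union: the regions partially overlap (shared area 194.19 mm²), so overlapping operands fuse into one piece — 1 connected region; the r=2.5 cylinder at (-2.5, 0.5) gives a regular 16-gon of circumradius 2.5 (constant along its height); Combining (union): the r=2.5 cylinder at (-2.5, 0.5) lies entirely inside that combined region, so the union is just that combined region — 1 connected region. Overall, the cross-section is a single solid region. The nearest boundary edge runs (7.50, -10.35)→(4.07, -9.67); distance from the point to it = 5.60 mm. The point is inside the cross-section and 5.60 mm from the nearest boundary — more than the 1.8 mm shell width (3 × 0.6), so it's in the infill interior.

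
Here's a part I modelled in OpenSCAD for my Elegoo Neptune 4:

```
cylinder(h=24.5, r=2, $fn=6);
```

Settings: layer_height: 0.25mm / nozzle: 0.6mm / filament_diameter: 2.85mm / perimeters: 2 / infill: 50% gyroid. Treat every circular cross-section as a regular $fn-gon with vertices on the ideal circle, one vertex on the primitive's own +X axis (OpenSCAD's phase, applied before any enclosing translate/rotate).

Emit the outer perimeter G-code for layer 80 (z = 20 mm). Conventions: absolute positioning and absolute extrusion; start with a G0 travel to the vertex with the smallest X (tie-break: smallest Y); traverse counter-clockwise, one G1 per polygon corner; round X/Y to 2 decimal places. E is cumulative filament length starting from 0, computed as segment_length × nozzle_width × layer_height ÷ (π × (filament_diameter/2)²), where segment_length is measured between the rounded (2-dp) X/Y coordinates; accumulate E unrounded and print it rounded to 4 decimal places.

At z = 20 mm: the r=2 cylinder gives a regular 6-gon of circumradius 2 (constant along its height). The outline is a single polygon with 6 vertices. Extrusion per mm of travel: 0.6 × 0.25 / (π × 1.425²) = 0.023513. Accumulating E over each segment gives final E = 0.2820.

G0 X-2.00 Y0.00 Z20.00
G1 X-1.00 Y-1.73 E0.0470
G1 X1.00 Y-1.73 E0.0940
G1 X2.00 Y0.00 E0.1410
G1 X1.00 Y1.73 E0.1880
G1 X-1.00 Y1.73 E0.2350
G1 X-2.00 Y0.00 E0.2820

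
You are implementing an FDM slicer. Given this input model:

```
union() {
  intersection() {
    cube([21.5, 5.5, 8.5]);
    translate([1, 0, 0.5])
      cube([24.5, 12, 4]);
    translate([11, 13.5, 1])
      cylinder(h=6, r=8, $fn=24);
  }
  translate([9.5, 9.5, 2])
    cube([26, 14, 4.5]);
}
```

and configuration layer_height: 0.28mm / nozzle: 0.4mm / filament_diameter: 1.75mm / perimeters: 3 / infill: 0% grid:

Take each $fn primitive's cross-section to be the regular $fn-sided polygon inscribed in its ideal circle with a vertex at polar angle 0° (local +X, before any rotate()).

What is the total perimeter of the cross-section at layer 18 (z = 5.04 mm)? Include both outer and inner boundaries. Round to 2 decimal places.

80.00 mm

At z = 5.04 mm: the cube (footprint 21.5×5.5) is included at this height (perimeter 54.00 mm); the cube at (1, 0) is not intersected at this z (z outside [0.5, 4.5]); the cylinder at (11, 13.5): section is a regular 24-gon, circumradius r=8 (perimeter = 2·24·8.000·sin(180°/24) = 50.12 mm); Taking the intersection: at least one operand is absent at this height, so nothing remains; the 26×14 cube at (9.5, 9.5) contributes its full rectangle (perimeter 80.00 mm); Merging all regions: only the 26×14 cube at (9.5, 9.5) is present, so the union is just that shape — boundary = 80.00 mm. Overall, the cross-section is a single solid region. Total boundary length (outer) = 80.00 mm.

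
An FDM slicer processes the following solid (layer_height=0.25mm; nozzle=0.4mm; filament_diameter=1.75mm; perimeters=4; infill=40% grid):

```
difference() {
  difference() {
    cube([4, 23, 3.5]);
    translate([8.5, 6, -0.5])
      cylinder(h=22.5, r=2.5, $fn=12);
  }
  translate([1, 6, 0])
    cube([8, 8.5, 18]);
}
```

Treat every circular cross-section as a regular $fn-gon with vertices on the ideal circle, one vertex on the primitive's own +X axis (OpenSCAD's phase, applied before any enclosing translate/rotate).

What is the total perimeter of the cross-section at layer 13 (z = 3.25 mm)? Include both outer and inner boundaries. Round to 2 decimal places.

At z = 3.25 mm: the cube (footprint 4×23) is included at this height (perimeter 54.00 mm); the r=2.5 cylinder at (8.5, 6) contributes a regular 12-gon of circumradius 2.5 (perimeter = 2·12·2.500·sin(180°/12) = 15.53 mm); Subtracting the remaining from the first: starting from the 4×23 cube, the r=2.5 cylinder at (8.5, 6) misses the remaining region (no effect) — boundary = 54.00 mm; the cube at (1, 6) (footprint 8×8.5) is included at this height (perimeter 33.00 mm); After the difference (first − rest): starting from that combined region, the 8×8.5 cube at (1, 6) partially overlaps it — only the 25.50 mm² overlap (of its 68.00 mm²) is removed, clipping the outline — boundary = 60.00 mm. Overall, the cross-section is a single solid region. Total boundary length (outer) = 60.00 mm.

60.00 mm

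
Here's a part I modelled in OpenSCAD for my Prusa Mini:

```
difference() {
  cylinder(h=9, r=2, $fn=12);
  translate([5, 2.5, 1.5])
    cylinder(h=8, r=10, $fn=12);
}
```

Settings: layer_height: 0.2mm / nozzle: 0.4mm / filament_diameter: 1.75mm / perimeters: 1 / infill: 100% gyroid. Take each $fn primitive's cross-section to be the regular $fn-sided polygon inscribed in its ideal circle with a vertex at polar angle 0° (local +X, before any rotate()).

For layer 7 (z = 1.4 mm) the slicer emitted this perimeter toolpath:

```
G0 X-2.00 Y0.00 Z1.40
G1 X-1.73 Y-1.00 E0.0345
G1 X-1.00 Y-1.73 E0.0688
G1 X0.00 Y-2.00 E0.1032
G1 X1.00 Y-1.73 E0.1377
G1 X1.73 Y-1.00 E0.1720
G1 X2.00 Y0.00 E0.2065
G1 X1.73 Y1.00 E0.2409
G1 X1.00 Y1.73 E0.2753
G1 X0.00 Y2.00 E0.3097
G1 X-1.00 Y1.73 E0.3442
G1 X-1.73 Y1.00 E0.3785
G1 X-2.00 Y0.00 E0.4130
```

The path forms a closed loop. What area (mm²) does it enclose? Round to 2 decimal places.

11.99 mm²

Apply the shoelace formula to the sequence of (X, Y) vertices; enclosed area = 11.99 mm².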